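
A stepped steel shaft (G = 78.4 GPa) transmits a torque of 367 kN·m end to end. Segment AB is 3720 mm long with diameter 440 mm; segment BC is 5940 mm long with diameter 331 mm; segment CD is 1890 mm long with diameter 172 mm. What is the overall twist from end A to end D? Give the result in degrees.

7.52°

J_AB = π(0.440)⁴/32 = 3.68×10^-3 m⁴; J_BC = π(0.331)⁴/32 = 1.18×10^-3 m⁴; J_CD = π(0.172)⁴/32 = 8.59×10^-5 m⁴.
θ = (T/G)·Σ L_i/J_i = (367000/78.4×10⁹)·(3.72/3.68×10^-3 + 5.94/1.18×10^-3 + 1.89/8.59×10^-5) = 0.1313 rad.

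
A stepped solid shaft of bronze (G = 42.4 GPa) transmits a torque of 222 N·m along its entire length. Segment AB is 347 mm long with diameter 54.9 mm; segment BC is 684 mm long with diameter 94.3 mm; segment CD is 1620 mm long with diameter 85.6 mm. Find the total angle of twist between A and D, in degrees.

J_AB = π(0.0549)⁴/32 = 8.92×10^-7 m⁴; J_BC = π(0.0943)⁴/32 = 7.76×10^-6 m⁴; J_CD = π(0.0856)⁴/32 = 5.27×10^-6 m⁴.
θ = (T/G)·Σ L_i/J_i = (222.0/42.4×10⁹)·(0.347/8.92×10^-7 + 0.684/7.76×10^-6 + 1.62/5.27×10^-6) = 4.108×10^-3 rad.

0.235°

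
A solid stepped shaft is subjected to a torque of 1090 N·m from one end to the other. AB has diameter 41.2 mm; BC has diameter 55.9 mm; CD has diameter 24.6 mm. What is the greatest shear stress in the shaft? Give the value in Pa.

3.73e8 Pa

Under the same torque, τ_max = 16T/(πd³) is largest where d is smallest — segment CD (d = 24.6 mm).
τ_max = 16·1090/(π·(0.0246)³) = 3.729×10^8 Pa.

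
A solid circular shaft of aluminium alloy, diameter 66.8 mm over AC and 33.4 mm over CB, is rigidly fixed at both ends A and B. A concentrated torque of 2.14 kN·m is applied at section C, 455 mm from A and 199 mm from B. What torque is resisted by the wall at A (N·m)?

Compatibility: T_A·a/J_AC = T_B·b/J_CB with T_A + T_B = T₀.
J_AC = 1.95×10^-6 m⁴, J_CB = 1.22×10^-7 m⁴, so T_A = T₀·(J_AC/a)/((J_AC/a)+(J_CB/b)) = 1872 N·m, T_B = 267.6 N·m.

1870 N·m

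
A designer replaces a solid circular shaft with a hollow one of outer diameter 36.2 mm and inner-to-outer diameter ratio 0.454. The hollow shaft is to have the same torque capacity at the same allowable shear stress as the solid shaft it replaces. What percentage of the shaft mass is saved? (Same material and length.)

18.3 %

Equal τ_max and T ⇒ the solid shaft needs d_s³ = d_o³(1−k⁴), so d_s = 36.2·(1−0.454⁴)^(1/3) = 35.68 mm.
Area ratio A_h/A_s = d_o²(1−k²)/d_s² = (1−k²)/(1−k⁴)^(2/3) = 0.8172.
Mass saving = 1 − 0.8172 = 18.3 %.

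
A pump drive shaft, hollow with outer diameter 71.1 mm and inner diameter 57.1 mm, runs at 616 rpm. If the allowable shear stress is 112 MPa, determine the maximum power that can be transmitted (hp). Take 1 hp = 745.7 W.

J = π(d_o⁴ − d_i⁴)/32 = π(0.0711⁴ − 0.0571⁴)/32 = 1.465×10^-6 m⁴.
T_max = τ_allow·J/r = 1.12×10^8 × 1.465×10^-6 / 0.0355 = 4616 N·m.
ω = 2π·616/60 = 64.51 rad/s, so P_max = T_max·ω = 2.978×10^5 W.

399 hp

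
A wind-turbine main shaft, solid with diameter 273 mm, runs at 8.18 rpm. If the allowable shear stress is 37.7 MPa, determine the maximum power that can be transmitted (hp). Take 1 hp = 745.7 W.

J = πd⁴/32 = π(0.273)⁴/32 = 5.453×10^-4 m⁴.
T_max = τ_allow·J/r = 3.77×10^7 × 5.453×10^-4 / 0.137 = 150600 N·m.
ω = 2π·8.18/60 = 0.8566 rad/s, so P_max = T_max·ω = 1.290×10^5 W.

173 hp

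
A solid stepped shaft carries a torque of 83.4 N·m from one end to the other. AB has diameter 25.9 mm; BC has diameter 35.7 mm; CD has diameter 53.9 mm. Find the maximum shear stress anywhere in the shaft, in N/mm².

24.4 N/mm²

Under the same torque, τ_max = 16T/(πd³) is largest where d is smallest — segment AB (d = 25.9 mm).
τ_max = 16·83.40/(π·(0.0259)³) = 2.445×10^7 Pa.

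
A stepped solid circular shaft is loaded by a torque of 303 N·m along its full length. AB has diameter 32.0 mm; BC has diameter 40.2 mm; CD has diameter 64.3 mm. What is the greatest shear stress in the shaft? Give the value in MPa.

47.1 MPa

Under the same torque, τ_max = 16T/(πd³) is largest where d is smallest — segment AB (d = 32.0 mm).
τ_max = 16·303.0/(π·(0.0320)³) = 4.709×10^7 Pa.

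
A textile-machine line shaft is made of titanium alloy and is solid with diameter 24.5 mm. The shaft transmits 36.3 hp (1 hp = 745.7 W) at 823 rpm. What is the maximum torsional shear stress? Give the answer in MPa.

109 MPa

ω = 2π·823/60 = 86.18 rad/s, so T = P/ω = 36.3×745.7 / 86.18 = 314.1 N·m.
J = πd⁴/32 = π(0.0245)⁴/32 = 3.537×10^-8 m⁴.
τ_max = T·r/J = 314.1 × 0.0123 / 3.537×10^-8 = 1.088×10^8 Pa.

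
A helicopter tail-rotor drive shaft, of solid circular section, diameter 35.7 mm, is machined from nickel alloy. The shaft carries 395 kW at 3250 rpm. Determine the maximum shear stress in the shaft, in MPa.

ω = 2π·3250/60 = 340.3 rad/s, so T = P/ω = 395×10³ / 340.3 = 1161 N·m.
J = πd⁴/32 = π(0.0357)⁴/32 = 1.595×10^-7 m⁴.
τ_max = T·r/J = 1161 × 0.0179 / 1.595×10^-7 = 1.299×10^8 Pa.

130 MPa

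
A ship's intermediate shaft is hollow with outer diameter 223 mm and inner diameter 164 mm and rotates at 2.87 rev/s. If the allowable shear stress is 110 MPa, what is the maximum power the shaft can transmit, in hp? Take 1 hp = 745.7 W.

J = π(d_o⁴ − d_i⁴)/32 = π(0.223⁴ − 0.164⁴)/32 = 1.718×10^-4 m⁴.
T_max = τ_allow·J/r = 1.10×10^8 × 1.718×10^-4 / 0.112 = 169500 N·m.
ω = 2π·2.87 = 18.03 rad/s, so P_max = T_max·ω = 3.056×10^6 W.

4100 hp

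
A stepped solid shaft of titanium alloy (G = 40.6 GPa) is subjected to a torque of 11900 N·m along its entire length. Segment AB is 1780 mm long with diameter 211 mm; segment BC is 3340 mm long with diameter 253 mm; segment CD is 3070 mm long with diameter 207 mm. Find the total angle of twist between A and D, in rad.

0.0101 rad

J_AB = π(0.211)⁴/32 = 1.95×10^-4 m⁴; J_BC = π(0.253)⁴/32 = 4.02×10^-4 m⁴; J_CD = π(0.207)⁴/32 = 1.80×10^-4 m⁴.
θ = (T/G)·Σ L_i/J_i = (11900/40.6×10⁹)·(1.78/1.95×10^-4 + 3.34/4.02×10^-4 + 3.07/1.80×10^-4) = 0.01011 rad.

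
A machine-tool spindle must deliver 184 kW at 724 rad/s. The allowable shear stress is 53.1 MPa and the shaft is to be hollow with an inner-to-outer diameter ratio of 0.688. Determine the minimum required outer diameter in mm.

ω = 724 rad/s, so T = P/ω = 184×10³ / 724.0 = 254.1 N·m.
For a hollow shaft with d_i/d_o = 0.688: τ_max = 16T/(π d_o³ (1−k⁴)), so d_o = [16T/(π τ_allow (1−k⁴))]^(1/3) = [16·254.1/(π·5.31×10^7·0.7759)]^(1/3) = 0.03155 m.

31.6 mm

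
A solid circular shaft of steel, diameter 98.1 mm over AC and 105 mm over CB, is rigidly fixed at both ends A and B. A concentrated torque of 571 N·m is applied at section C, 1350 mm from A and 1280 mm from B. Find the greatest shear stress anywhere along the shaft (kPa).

Compatibility: T_A·a/J_AC = T_B·b/J_CB with T_A + T_B = T₀.
J_AC = 9.09×10^-6 m⁴, J_CB = 1.19×10^-5 m⁴, so T_A = T₀·(J_AC/a)/((J_AC/a)+(J_CB/b)) = 239.5 N·m, T_B = 331.5 N·m.
τ in each portion: τ_AC = 1.29×10^6 Pa, τ_CB = 1.46×10^6 Pa; maximum is in CB.
τ_max = T_CB·r/J = 331.5·0.0525/1.19×10^-5 = 1.458×10^6 Pa.

1460 kPa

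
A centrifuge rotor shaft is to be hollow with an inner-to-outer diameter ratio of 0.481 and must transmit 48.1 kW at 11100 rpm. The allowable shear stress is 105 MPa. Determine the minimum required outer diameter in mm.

ω = 2π·11100/60 = 1162 rad/s, so T = P/ω = 48.1×10³ / 1162 = 41.38 N·m.
For a hollow shaft with d_i/d_o = 0.481: τ_max = 16T/(π d_o³ (1−k⁴)), so d_o = [16T/(π τ_allow (1−k⁴))]^(1/3) = [16·41.38/(π·1.05×10^8·0.9465)]^(1/3) = 0.01285 m.

12.8 mm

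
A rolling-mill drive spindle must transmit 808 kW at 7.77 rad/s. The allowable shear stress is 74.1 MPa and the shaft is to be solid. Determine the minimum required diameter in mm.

193 mm

ω = 7.77 rad/s, so T = P/ω = 808×10³ / 7.770 = 104000 N·m.
For a solid shaft τ_max = 16T/(πd³), so d = (16T/(π τ_allow))^(1/3) = (16·104000/(π·7.41×10^7))^(1/3) = 0.1926 m.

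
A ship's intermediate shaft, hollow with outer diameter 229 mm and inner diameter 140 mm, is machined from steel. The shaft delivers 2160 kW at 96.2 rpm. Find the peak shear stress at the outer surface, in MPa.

106 MPa

ω = 2π·96.2/60 = 10.07 rad/s, so T = P/ω = 2160×10³ / 10.07 = 214400 N·m.
J = π(d_o⁴ − d_i⁴)/32 = π(0.229⁴ − 0.140⁴)/32 = 2.323×10^-4 m⁴.
τ_max = T·r/J = 214400 × 0.115 / 2.323×10^-4 = 1.057×10^8 Pa.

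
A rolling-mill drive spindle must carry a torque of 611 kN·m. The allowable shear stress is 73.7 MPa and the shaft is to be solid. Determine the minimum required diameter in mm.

348 mm

For a solid shaft τ_max = 16T/(πd³), so d = (16T/(π τ_allow))^(1/3) = (16·611000/(π·7.37×10^7))^(1/3) = 0.3482 m.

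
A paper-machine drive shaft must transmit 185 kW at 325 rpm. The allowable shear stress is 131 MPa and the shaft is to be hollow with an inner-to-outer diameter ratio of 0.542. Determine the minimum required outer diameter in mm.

ω = 2π·325/60 = 34.03 rad/s, so T = P/ω = 185×10³ / 34.03 = 5436 N·m.
For a hollow shaft with d_i/d_o = 0.542: τ_max = 16T/(π d_o³ (1−k⁴)), so d_o = [16T/(π τ_allow (1−k⁴))]^(1/3) = [16·5436/(π·1.31×10^8·0.9137)]^(1/3) = 0.06138 m.

61.4 mm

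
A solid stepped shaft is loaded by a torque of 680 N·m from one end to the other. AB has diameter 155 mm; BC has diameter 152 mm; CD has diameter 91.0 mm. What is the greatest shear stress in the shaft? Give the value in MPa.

Under the same torque, τ_max = 16T/(πd³) is largest where d is smallest — segment CD (d = 91.0 mm).
τ_max = 16·680.0/(π·(0.0910)³) = 4.596×10^6 Pa.

4.60 MPa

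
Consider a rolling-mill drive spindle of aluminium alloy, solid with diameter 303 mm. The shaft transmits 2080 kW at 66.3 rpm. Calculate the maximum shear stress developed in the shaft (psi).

ω = 2π·66.3/60 = 6.943 rad/s, so T = P/ω = 2080×10³ / 6.943 = 299600 N·m.
J = πd⁴/32 = π(0.303)⁴/32 = 8.275×10^-4 m⁴.
τ_max = T·r/J = 299600 × 0.151 / 8.275×10^-4 = 5.485×10^7 Pa.

7960 psi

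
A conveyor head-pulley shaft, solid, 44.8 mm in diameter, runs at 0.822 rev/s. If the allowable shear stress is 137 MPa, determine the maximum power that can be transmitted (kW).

12.5 kW

J = πd⁴/32 = π(0.0448)⁴/32 = 3.955×10^-7 m⁴.
T_max = τ_allow·J/r = 1.37×10^8 × 3.955×10^-7 / 0.0224 = 2419 N·m.
ω = 2π·0.822 = 5.165 rad/s, so P_max = T_max·ω = 1.249×10^4 W.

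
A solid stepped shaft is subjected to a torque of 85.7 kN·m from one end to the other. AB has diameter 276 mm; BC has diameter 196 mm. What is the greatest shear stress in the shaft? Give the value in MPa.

58.0 MPa

Under the same torque, τ_max = 16T/(πd³) is largest where d is smallest — segment BC (d = 196 mm).
τ_max = 16·85700/(π·(0.196)³) = 5.797×10^7 Pa.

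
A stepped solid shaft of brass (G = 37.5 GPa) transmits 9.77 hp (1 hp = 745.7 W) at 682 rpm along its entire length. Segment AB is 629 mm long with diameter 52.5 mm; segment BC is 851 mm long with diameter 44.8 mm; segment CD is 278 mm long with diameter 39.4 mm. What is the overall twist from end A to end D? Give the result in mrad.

11.3 mrad

ω = 2π·682/60 = 71.42 rad/s, so T = P/ω = 9.77×745.7 / 71.42 = 102.0 N·m.
J_AB = π(0.0525)⁴/32 = 7.46×10^-7 m⁴; J_BC = π(0.0448)⁴/32 = 3.95×10^-7 m⁴; J_CD = π(0.0394)⁴/32 = 2.37×10^-7 m⁴.
θ = (T/G)·Σ L_i/J_i = (102.0/37.5×10⁹)·(0.629/7.46×10^-7 + 0.851/3.95×10^-7 + 0.278/2.37×10^-7) = 0.01134 rad.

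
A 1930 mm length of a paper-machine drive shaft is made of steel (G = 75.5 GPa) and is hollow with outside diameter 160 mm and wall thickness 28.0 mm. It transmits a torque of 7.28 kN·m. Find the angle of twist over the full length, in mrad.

3.52 mrad

J = π(d_o⁴ − d_i⁴)/32 = π(0.160⁴ − 0.104⁴)/32 = 5.285×10^-5 m⁴.
θ = T·L/(G·J) = 7280 × 1.93 / (75.5×10⁹ × 5.285×10^-5) = 3.521×10^-3 rad.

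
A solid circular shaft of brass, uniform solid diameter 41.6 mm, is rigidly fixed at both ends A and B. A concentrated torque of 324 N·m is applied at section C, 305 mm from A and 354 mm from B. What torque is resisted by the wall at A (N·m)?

With uniform GJ and both ends fixed, compatibility θ_AC = θ_CB gives T_A·a = T_B·b, together with T_A + T_B = T₀.
T_A = T₀·b/(a+b) = 324.0·354/659.0 = 174.0 N·m; T_B = 150.0 N·m.

174 N·m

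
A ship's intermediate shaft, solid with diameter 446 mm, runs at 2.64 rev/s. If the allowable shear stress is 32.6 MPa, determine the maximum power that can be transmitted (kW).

9420 kW

J = πd⁴/32 = π(0.446)⁴/32 = 3.885×10^-3 m⁴.
T_max = τ_allow·J/r = 3.26×10^7 × 3.885×10^-3 / 0.223 = 567900 N·m.
ω = 2π·2.64 = 16.59 rad/s, so P_max = T_max·ω = 9.420×10^6 W.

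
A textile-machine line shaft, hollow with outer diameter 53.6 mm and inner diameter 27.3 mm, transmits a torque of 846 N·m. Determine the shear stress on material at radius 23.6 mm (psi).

J = π(d_o⁴ − d_i⁴)/32 = π(0.0536⁴ − 0.0273⁴)/32 = 7.558×10^-7 m⁴.
Shear stress varies linearly with radius: τ = T·r/J = 846.0 × 0.0236 / 7.558×10^-7 = 2.642×10^7 Pa.

3830 psi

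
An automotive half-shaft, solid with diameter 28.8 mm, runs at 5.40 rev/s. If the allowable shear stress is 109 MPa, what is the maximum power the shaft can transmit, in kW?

J = πd⁴/32 = π(0.0288)⁴/32 = 6.754×10^-8 m⁴.
T_max = τ_allow·J/r = 1.09×10^8 × 6.754×10^-8 / 0.0144 = 511.3 N·m.
ω = 2π·5.40 = 33.93 rad/s, so P_max = T_max·ω = 1.735×10^4 W.

17.3 kW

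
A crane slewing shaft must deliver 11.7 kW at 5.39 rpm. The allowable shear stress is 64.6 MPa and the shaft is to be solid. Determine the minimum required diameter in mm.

118 mm

ω = 2π·5.39/60 = 0.5644 rad/s, so T = P/ω = 11.7×10³ / 0.5644 = 20730 N·m.
For a solid shaft τ_max = 16T/(πd³), so d = (16T/(π τ_allow))^(1/3) = (16·20730/(π·6.46×10^7))^(1/3) = 0.1178 m.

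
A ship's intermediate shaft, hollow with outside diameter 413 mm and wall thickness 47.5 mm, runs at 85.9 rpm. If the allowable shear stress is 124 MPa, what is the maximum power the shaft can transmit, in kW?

10000 kW

J = π(d_o⁴ − d_i⁴)/32 = π(0.413⁴ − 0.318⁴)/32 = 1.852×10^-3 m⁴.
T_max = τ_allow·J/r = 1.24×10^8 × 1.852×10^-3 / 0.206 = 1.112e6 N·m.
ω = 2π·85.9/60 = 8.995 rad/s, so P_max = T_max·ω = 1.001×10^7 W.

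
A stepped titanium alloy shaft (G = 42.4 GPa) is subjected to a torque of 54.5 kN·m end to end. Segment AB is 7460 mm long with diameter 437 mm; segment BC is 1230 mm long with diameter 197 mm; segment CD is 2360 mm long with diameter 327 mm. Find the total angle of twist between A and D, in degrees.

J_AB = π(0.437)⁴/32 = 3.58×10^-3 m⁴; J_BC = π(0.197)⁴/32 = 1.48×10^-4 m⁴; J_CD = π(0.327)⁴/32 = 1.12×10^-3 m⁴.
θ = (T/G)·Σ L_i/J_i = (54500/42.4×10⁹)·(7.46/3.58×10^-3 + 1.23/1.48×10^-4 + 2.36/1.12×10^-3) = 0.01607 rad.

0.921°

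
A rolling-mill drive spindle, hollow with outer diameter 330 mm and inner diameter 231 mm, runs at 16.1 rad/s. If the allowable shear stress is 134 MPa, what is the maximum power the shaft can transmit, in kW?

J = π(d_o⁴ − d_i⁴)/32 = π(0.330⁴ − 0.231⁴)/32 = 8.847×10^-4 m⁴.
T_max = τ_allow·J/r = 1.34×10^8 × 8.847×10^-4 / 0.165 = 718500 N·m.
ω = 16.1 rad/s, so P_max = T_max·ω = 1.157×10^7 W.

11600 kW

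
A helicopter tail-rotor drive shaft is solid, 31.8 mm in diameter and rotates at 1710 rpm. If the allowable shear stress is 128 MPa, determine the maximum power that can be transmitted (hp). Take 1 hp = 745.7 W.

J = πd⁴/32 = π(0.0318)⁴/32 = 1.004×10^-7 m⁴.
T_max = τ_allow·J/r = 1.28×10^8 × 1.004×10^-7 / 0.0159 = 808.2 N·m.
ω = 2π·1710/60 = 179.1 rad/s, so P_max = T_max·ω = 1.447×10^5 W.

194 hp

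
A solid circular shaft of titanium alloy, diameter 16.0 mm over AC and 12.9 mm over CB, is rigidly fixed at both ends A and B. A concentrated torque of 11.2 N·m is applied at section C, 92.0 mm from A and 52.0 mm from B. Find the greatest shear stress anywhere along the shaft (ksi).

1.65 ksi

Compatibility: T_A·a/J_AC = T_B·b/J_CB with T_A + T_B = T₀.
J_AC = 6.43×10^-9 m⁴, J_CB = 2.72×10^-9 m⁴, so T_A = T₀·(J_AC/a)/((J_AC/a)+(J_CB/b)) = 6.409 N·m, T_B = 4.791 N·m.
τ in each portion: τ_AC = 7.97×10^6 Pa, τ_CB = 1.14×10^7 Pa; maximum is in CB.
τ_max = T_CB·r/J = 4.791·0.00645/2.72×10^-9 = 1.137×10^7 Pa.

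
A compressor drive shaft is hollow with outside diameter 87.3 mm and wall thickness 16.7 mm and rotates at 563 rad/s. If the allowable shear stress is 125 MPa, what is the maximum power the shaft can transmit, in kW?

7860 kW

J = π(d_o⁴ − d_i⁴)/32 = π(0.0873⁴ − 0.0539⁴)/32 = 4.874×10^-6 m⁴.
T_max = τ_allow·J/r = 1.25×10^8 × 4.874×10^-6 / 0.0437 = 13960 N·m.
ω = 563 rad/s, so P_max = T_max·ω = 7.858×10^6 W.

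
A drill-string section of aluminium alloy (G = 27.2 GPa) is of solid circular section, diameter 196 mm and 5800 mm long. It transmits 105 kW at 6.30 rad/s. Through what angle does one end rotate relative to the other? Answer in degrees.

1.41°

ω = 6.30 rad/s, so T = P/ω = 105×10³ / 6.300 = 16670 N·m.
J = πd⁴/32 = π(0.196)⁴/32 = 1.449×10^-4 m⁴.
θ = T·L/(G·J) = 16670 × 5.80 / (27.2×10⁹ × 1.449×10^-4) = 0.02453 rad.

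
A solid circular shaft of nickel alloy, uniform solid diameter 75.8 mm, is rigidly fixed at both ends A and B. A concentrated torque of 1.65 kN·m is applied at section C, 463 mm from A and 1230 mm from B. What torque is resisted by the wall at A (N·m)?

With uniform GJ and both ends fixed, compatibility θ_AC = θ_CB gives T_A·a = T_B·b, together with T_A + T_B = T₀.
T_A = T₀·b/(a+b) = 1650·1230/1693 = 1199 N·m; T_B = 451.2 N·m.

1200 N·m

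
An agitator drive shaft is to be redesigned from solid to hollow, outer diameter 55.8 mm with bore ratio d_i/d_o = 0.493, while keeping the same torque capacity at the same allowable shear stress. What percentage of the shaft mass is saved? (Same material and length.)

21.2 %

Equal τ_max and T ⇒ the solid shaft needs d_s³ = d_o³(1−k⁴), so d_s = 55.8·(1−0.493⁴)^(1/3) = 54.68 mm.
Area ratio A_h/A_s = d_o²(1−k²)/d_s² = (1−k²)/(1−k⁴)^(2/3) = 0.7883.
Mass saving = 1 − 0.7883 = 21.2 %.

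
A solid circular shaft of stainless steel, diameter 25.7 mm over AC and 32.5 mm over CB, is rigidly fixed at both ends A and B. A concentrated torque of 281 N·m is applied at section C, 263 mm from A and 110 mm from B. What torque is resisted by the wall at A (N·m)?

39.5 N·m

Compatibility: T_A·a/J_AC = T_B·b/J_CB with T_A + T_B = T₀.
J_AC = 4.28×10^-8 m⁴, J_CB = 1.10×10^-7 m⁴, so T_A = T₀·(J_AC/a)/((J_AC/a)+(J_CB/b)) = 39.50 N·m, T_B = 241.5 N·m.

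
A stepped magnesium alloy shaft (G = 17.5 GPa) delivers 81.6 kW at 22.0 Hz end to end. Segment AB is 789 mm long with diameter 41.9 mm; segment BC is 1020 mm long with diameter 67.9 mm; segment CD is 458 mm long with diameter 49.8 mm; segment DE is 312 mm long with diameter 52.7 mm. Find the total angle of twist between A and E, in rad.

0.144 rad

ω = 2π·22.0 = 138.2 rad/s, so T = P/ω = 81.6×10³ / 138.2 = 590.3 N·m.
J_AB = π(0.0419)⁴/32 = 3.03×10^-7 m⁴; J_BC = π(0.0679)⁴/32 = 2.09×10^-6 m⁴; J_CD = π(0.0498)⁴/32 = 6.04×10^-7 m⁴; J_DE = π(0.0527)⁴/32 = 7.57×10^-7 m⁴.
θ = (T/G)·Σ L_i/J_i = (590.3/17.5×10⁹)·(0.789/3.03×10^-7 + 1.02/2.09×10^-6 + 0.458/6.04×10^-7 + 0.312/7.57×10^-7) = 0.1439 rad.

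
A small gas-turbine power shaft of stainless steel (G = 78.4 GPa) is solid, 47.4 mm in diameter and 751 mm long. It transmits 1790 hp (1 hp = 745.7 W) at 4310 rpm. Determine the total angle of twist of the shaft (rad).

0.0572 rad

ω = 2π·4310/60 = 451.3 rad/s, so T = P/ω = 1790×745.7 / 451.3 = 2957 N·m.
J = πd⁴/32 = π(0.0474)⁴/32 = 4.956×10^-7 m⁴.
θ = T·L/(G·J) = 2957 × 0.751 / (78.4×10⁹ × 4.956×10^-7) = 0.05716 rad.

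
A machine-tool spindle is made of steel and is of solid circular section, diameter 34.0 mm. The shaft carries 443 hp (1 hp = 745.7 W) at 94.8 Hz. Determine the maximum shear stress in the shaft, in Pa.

7.19e7 Pa

ω = 2π·94.8 = 595.6 rad/s, so T = P/ω = 443×745.7 / 595.6 = 554.6 N·m.
J = πd⁴/32 = π(0.0340)⁴/32 = 1.312×10^-7 m⁴.
τ_max = T·r/J = 554.6 × 0.0170 / 1.312×10^-7 = 7.186×10^7 Pa.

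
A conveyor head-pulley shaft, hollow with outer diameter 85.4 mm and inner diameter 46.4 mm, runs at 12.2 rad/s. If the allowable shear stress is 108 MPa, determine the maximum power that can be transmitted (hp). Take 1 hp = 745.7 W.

J = π(d_o⁴ − d_i⁴)/32 = π(0.0854⁴ − 0.0464⁴)/32 = 4.767×10^-6 m⁴.
T_max = τ_allow·J/r = 1.08×10^8 × 4.767×10^-6 / 0.0427 = 12060 N·m.
ω = 12.2 rad/s, so P_max = T_max·ω = 1.471×10^5 W.

197 hp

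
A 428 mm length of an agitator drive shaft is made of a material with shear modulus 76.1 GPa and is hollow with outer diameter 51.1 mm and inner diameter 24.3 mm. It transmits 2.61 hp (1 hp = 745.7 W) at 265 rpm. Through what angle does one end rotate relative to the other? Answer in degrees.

ω = 2π·265/60 = 27.75 rad/s, so T = P/ω = 2.61×745.7 / 27.75 = 70.13 N·m.
J = π(d_o⁴ − d_i⁴)/32 = π(0.0511⁴ − 0.0243⁴)/32 = 6.352×10^-7 m⁴.
θ = T·L/(G·J) = 70.13 × 0.428 / (76.1×10⁹ × 6.352×10^-7) = 6.210×10^-4 rad.

0.0356°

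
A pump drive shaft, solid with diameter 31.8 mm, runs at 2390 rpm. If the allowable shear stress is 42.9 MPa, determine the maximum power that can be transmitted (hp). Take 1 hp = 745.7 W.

90.9 hp

J = πd⁴/32 = π(0.0318)⁴/32 = 1.004×10^-7 m⁴.
T_max = τ_allow·J/r = 4.29×10^7 × 1.004×10^-7 / 0.0159 = 270.9 N·m.
ω = 2π·2390/60 = 250.3 rad/s, so P_max = T_max·ω = 6.779×10^4 W.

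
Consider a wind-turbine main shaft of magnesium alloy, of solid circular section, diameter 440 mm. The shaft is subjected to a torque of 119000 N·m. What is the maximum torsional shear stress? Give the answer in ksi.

J = πd⁴/32 = π(0.440)⁴/32 = 3.680×10^-3 m⁴.
τ_max = T·r/J = 119000 × 0.220 / 3.680×10^-3 = 7.115×10^6 Pa.

1.03 ksi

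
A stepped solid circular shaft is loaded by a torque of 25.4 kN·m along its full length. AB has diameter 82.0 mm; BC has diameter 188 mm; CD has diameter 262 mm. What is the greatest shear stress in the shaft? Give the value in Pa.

Under the same torque, τ_max = 16T/(πd³) is largest where d is smallest — segment AB (d = 82.0 mm).
τ_max = 16·25400/(π·(0.0820)³) = 2.346×10^8 Pa.

2.35e8 Pa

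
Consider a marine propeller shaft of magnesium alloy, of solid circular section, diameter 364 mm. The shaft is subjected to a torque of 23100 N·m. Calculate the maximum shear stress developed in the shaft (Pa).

J = πd⁴/32 = π(0.364)⁴/32 = 1.723×10^-3 m⁴.
τ_max = T·r/J = 23100 × 0.182 / 1.723×10^-3 = 2.439×10^6 Pa.

2.44e6 Pa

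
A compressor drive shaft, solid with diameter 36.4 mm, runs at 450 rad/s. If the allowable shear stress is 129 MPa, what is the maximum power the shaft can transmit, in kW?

550 kW

J = πd⁴/32 = π(0.0364)⁴/32 = 1.723×10^-7 m⁴.
T_max = τ_allow·J/r = 1.29×10^8 × 1.723×10^-7 / 0.0182 = 1222 N·m.
ω = 450 rad/s, so P_max = T_max·ω = 5.497×10^5 W.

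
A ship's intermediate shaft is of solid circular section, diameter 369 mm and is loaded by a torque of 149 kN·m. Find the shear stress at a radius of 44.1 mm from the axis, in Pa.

3.61e6 Pa

J = πd⁴/32 = π(0.369)⁴/32 = 1.820×10^-3 m⁴.
Shear stress varies linearly with radius: τ = T·r/J = 149000 × 0.0441 / 1.820×10^-3 = 3.610×10^6 Pa.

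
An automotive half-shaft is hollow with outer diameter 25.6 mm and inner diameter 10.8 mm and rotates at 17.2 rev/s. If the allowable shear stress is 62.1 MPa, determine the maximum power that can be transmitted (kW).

21.4 kW

J = π(d_o⁴ − d_i⁴)/32 = π(0.0256⁴ − 0.0108⁴)/32 = 4.083×10^-8 m⁴.
T_max = τ_allow·J/r = 6.21×10^7 × 4.083×10^-8 / 0.0128 = 198.1 N·m.
ω = 2π·17.2 = 108.1 rad/s, so P_max = T_max·ω = 2.141×10^4 W.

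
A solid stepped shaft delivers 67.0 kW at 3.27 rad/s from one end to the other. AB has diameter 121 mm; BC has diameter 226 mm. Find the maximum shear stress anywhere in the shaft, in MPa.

ω = 3.27 rad/s, so T = P/ω = 67.0×10³ / 3.270 = 20490 N·m.
Under the same torque, τ_max = 16T/(πd³) is largest where d is smallest — segment AB (d = 121 mm).
τ_max = 16·20490/(π·(0.121)³) = 5.890×10^7 Pa.

58.9 MPa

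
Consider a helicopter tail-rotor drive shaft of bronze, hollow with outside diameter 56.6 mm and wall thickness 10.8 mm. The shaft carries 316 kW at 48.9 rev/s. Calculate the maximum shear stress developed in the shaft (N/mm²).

ω = 2π·48.9 = 307.2 rad/s, so T = P/ω = 316×10³ / 307.2 = 1028 N·m.
J = π(d_o⁴ − d_i⁴)/32 = π(0.0566⁴ − 0.0350⁴)/32 = 8.602×10^-7 m⁴.
τ_max = T·r/J = 1028 × 0.0283 / 8.602×10^-7 = 3.384×10^7 Pa.

33.8 N/mm²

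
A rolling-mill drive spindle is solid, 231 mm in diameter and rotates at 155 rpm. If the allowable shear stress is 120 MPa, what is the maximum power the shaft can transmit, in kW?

4710 kW

J = πd⁴/32 = π(0.231)⁴/32 = 2.795×10^-4 m⁴.
T_max = τ_allow·J/r = 1.20×10^8 × 2.795×10^-4 / 0.116 = 290400 N·m.
ω = 2π·155/60 = 16.23 rad/s, so P_max = T_max·ω = 4.714×10^6 W.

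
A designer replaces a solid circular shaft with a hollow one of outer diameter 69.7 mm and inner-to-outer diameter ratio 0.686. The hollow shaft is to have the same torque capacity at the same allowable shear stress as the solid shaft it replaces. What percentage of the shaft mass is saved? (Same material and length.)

Equal τ_max and T ⇒ the solid shaft needs d_s³ = d_o³(1−k⁴), so d_s = 69.7·(1−0.686⁴)^(1/3) = 64.12 mm.
Area ratio A_h/A_s = d_o²(1−k²)/d_s² = (1−k²)/(1−k⁴)^(2/3) = 0.6256.
Mass saving = 1 − 0.6256 = 37.4 %.

37.4 %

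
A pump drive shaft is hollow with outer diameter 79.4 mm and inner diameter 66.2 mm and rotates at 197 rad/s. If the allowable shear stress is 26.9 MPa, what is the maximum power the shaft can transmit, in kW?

269 kW

J = π(d_o⁴ − d_i⁴)/32 = π(0.0794⁴ − 0.0662⁴)/32 = 2.016×10^-6 m⁴.
T_max = τ_allow·J/r = 2.69×10^7 × 2.016×10^-6 / 0.0397 = 1366 N·m.
ω = 197 rad/s, so P_max = T_max·ω = 2.692×10^5 W.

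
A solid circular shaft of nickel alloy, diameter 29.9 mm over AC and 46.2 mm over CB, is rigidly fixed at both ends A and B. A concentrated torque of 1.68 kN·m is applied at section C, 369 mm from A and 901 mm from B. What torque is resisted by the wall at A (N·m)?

Compatibility: T_A·a/J_AC = T_B·b/J_CB with T_A + T_B = T₀.
J_AC = 7.85×10^-8 m⁴, J_CB = 4.47×10^-7 m⁴, so T_A = T₀·(J_AC/a)/((J_AC/a)+(J_CB/b)) = 503.8 N·m, T_B = 1176 N·m.

504 N·m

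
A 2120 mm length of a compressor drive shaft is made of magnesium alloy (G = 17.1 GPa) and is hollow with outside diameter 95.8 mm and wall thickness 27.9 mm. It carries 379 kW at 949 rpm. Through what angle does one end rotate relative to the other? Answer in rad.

ω = 2π·949/60 = 99.38 rad/s, so T = P/ω = 379×10³ / 99.38 = 3814 N·m.
J = π(d_o⁴ − d_i⁴)/32 = π(0.0958⁴ − 0.0400⁴)/32 = 8.018×10^-6 m⁴.
θ = T·L/(G·J) = 3814 × 2.12 / (17.1×10⁹ × 8.018×10^-6) = 0.05897 rad.

0.0590 rad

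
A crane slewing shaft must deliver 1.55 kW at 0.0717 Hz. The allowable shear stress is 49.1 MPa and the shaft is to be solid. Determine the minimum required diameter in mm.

ω = 2π·0.0717 = 0.4505 rad/s, so T = P/ω = 1.55×10³ / 0.4505 = 3441 N·m.
For a solid shaft τ_max = 16T/(πd³), so d = (16T/(π τ_allow))^(1/3) = (16·3441/(π·4.91×10^7))^(1/3) = 0.07093 m.

70.9 mm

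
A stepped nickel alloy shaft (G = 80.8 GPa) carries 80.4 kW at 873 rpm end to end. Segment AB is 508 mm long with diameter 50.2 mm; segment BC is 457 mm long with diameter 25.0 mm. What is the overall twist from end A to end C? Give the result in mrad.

139 mrad

ω = 2π·873/60 = 91.42 rad/s, so T = P/ω = 80.4×10³ / 91.42 = 879.5 N·m.
J_AB = π(0.0502)⁴/32 = 6.23×10^-7 m⁴; J_BC = π(0.0250)⁴/32 = 3.83×10^-8 m⁴.
θ = (T/G)·Σ L_i/J_i = (879.5/80.8×10⁹)·(0.508/6.23×10^-7 + 0.457/3.83×10^-8) = 0.1386 rad.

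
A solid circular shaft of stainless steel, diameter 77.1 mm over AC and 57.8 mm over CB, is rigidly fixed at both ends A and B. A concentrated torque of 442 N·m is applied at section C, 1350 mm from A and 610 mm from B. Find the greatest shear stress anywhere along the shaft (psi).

Compatibility: T_A·a/J_AC = T_B·b/J_CB with T_A + T_B = T₀.
J_AC = 3.47×10^-6 m⁴, J_CB = 1.10×10^-6 m⁴, so T_A = T₀·(J_AC/a)/((J_AC/a)+(J_CB/b)) = 260.1 N·m, T_B = 181.9 N·m.
τ in each portion: τ_AC = 2.89×10^6 Pa, τ_CB = 4.80×10^6 Pa; maximum is in CB.
τ_max = T_CB·r/J = 181.9·0.0289/1.10×10^-6 = 4.796×10^6 Pa.

696 psi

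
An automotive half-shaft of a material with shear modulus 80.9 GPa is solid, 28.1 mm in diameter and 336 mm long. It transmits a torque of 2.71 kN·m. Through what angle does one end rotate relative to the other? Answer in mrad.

184 mrad

J = πd⁴/32 = π(0.0281)⁴/32 = 6.121×10^-8 m⁴.
θ = T·L/(G·J) = 2710 × 0.336 / (80.9×10⁹ × 6.121×10^-8) = 0.1839 rad.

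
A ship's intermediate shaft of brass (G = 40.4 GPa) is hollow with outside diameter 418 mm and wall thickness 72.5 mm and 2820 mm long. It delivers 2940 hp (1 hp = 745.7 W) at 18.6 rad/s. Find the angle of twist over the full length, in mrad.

3.36 mrad

ω = 18.6 rad/s, so T = P/ω = 2940×745.7 / 18.60 = 117900 N·m.
J = π(d_o⁴ − d_i⁴)/32 = π(0.418⁴ − 0.273⁴)/32 = 2.452×10^-3 m⁴.
θ = T·L/(G·J) = 117900 × 2.82 / (40.4×10⁹ × 2.452×10^-3) = 3.356×10^-3 rad.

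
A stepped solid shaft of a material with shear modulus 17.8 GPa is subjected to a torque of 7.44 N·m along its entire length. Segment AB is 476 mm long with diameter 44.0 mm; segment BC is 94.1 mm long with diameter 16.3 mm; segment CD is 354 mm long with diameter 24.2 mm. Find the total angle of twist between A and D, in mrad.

10.6 mrad

J_AB = π(0.0440)⁴/32 = 3.68×10^-7 m⁴; J_BC = π(0.0163)⁴/32 = 6.93×10^-9 m⁴; J_CD = π(0.0242)⁴/32 = 3.37×10^-8 m⁴.
θ = (T/G)·Σ L_i/J_i = (7.440/17.8×10⁹)·(0.476/3.68×10^-7 + 0.0941/6.93×10^-9 + 0.354/3.37×10^-8) = 0.01061 rad.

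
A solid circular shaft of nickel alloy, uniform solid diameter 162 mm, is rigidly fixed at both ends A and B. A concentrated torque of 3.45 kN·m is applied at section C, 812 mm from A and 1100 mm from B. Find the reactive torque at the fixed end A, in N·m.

1980 N·m

With uniform GJ and both ends fixed, compatibility θ_AC = θ_CB gives T_A·a = T_B·b, together with T_A + T_B = T₀.
T_A = T₀·b/(a+b) = 3450·1100/1912 = 1985 N·m; T_B = 1465 N·m.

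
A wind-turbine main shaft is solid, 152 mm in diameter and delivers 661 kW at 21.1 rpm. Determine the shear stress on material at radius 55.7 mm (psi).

46100 psi

ω = 2π·21.1/60 = 2.210 rad/s, so T = P/ω = 661×10³ / 2.210 = 299200 N·m.
J = πd⁴/32 = π(0.152)⁴/32 = 5.241×10^-5 m⁴.
Shear stress varies linearly with radius: τ = T·r/J = 299200 × 0.0557 / 5.241×10^-5 = 3.180×10^8 Pa.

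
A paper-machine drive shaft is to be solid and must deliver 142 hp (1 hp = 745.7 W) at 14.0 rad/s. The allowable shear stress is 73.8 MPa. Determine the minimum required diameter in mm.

80.5 mm

ω = 14.0 rad/s, so T = P/ω = 142×745.7 / 14.00 = 7564 N·m.
For a solid shaft τ_max = 16T/(πd³), so d = (16T/(π τ_allow))^(1/3) = (16·7564/(π·7.38×10^7))^(1/3) = 0.08052 m.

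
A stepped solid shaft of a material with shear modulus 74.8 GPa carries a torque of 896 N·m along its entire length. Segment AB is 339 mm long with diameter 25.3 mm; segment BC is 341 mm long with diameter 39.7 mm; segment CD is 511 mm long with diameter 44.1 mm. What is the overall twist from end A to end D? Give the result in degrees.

J_AB = π(0.0253)⁴/32 = 4.02×10^-8 m⁴; J_BC = π(0.0397)⁴/32 = 2.44×10^-7 m⁴; J_CD = π(0.0441)⁴/32 = 3.71×10^-7 m⁴.
θ = (T/G)·Σ L_i/J_i = (896.0/74.8×10⁹)·(0.339/4.02×10^-8 + 0.341/2.44×10^-7 + 0.511/3.71×10^-7) = 0.1342 rad.

7.69°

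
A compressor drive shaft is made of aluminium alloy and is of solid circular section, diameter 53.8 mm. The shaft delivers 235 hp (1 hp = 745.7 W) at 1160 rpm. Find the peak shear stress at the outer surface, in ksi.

ω = 2π·1160/60 = 121.5 rad/s, so T = P/ω = 235×745.7 / 121.5 = 1443 N·m.
J = πd⁴/32 = π(0.0538)⁴/32 = 8.225×10^-7 m⁴.
τ_max = T·r/J = 1443 × 0.0269 / 8.225×10^-7 = 4.718×10^7 Pa.

6.84 ksi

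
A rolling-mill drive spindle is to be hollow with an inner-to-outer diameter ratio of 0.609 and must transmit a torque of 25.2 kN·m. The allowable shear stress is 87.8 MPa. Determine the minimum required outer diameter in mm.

119 mm

For a hollow shaft with d_i/d_o = 0.609: τ_max = 16T/(π d_o³ (1−k⁴)), so d_o = [16T/(π τ_allow (1−k⁴))]^(1/3) = [16·25200/(π·8.78×10^7·0.8624)]^(1/3) = 0.1192 m.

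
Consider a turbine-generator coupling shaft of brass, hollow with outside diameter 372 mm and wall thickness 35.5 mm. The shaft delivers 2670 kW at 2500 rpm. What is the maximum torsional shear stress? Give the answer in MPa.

1.77 MPa

ω = 2π·2500/60 = 261.8 rad/s, so T = P/ω = 2670×10³ / 261.8 = 10200 N·m.
J = π(d_o⁴ − d_i⁴)/32 = π(0.372⁴ − 0.301⁴)/32 = 1.074×10^-3 m⁴.
τ_max = T·r/J = 10200 × 0.186 / 1.074×10^-3 = 1.766×10^6 Pa.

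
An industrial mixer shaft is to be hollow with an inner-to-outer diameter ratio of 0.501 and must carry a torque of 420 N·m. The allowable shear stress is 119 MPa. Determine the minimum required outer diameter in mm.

For a hollow shaft with d_i/d_o = 0.501: τ_max = 16T/(π d_o³ (1−k⁴)), so d_o = [16T/(π τ_allow (1−k⁴))]^(1/3) = [16·420.0/(π·1.19×10^8·0.9370)]^(1/3) = 0.02677 m.

26.8 mm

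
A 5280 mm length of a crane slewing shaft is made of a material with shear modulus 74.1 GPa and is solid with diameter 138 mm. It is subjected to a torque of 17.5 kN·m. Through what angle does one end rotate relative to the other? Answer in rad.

J = πd⁴/32 = π(0.138)⁴/32 = 3.561×10^-5 m⁴.
θ = T·L/(G·J) = 17500 × 5.28 / (74.1×10⁹ × 3.561×10^-5) = 0.03502 rad.

0.0350 rad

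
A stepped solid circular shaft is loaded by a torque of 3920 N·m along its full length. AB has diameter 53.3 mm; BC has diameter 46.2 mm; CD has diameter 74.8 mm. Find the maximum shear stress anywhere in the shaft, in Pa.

Under the same torque, τ_max = 16T/(πd³) is largest where d is smallest — segment BC (d = 46.2 mm).
τ_max = 16·3920/(π·(0.0462)³) = 2.025×10^8 Pa.

2.02e8 Pa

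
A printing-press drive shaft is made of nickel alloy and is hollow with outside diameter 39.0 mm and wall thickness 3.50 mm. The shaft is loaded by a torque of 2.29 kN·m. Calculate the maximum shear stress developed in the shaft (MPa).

J = π(d_o⁴ − d_i⁴)/32 = π(0.0390⁴ − 0.0320⁴)/32 = 1.242×10^-7 m⁴.
τ_max = T·r/J = 2290 × 0.0195 / 1.242×10^-7 = 3.596×10^8 Pa.

360 MPa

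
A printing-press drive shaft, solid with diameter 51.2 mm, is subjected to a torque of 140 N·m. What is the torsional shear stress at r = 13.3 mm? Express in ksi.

0.400 ksi

J = πd⁴/32 = π(0.0512)⁴/32 = 6.747×10^-7 m⁴.
Shear stress varies linearly with radius: τ = T·r/J = 140.0 × 0.0133 / 6.747×10^-7 = 2.760×10^6 Pa.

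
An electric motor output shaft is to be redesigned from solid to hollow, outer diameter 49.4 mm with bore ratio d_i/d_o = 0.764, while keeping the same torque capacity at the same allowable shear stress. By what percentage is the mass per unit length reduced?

Equal τ_max and T ⇒ the solid shaft needs d_s³ = d_o³(1−k⁴), so d_s = 49.4·(1−0.764⁴)^(1/3) = 43.00 mm.
Area ratio A_h/A_s = d_o²(1−k²)/d_s² = (1−k²)/(1−k⁴)^(2/3) = 0.5496.
Mass saving = 1 − 0.5496 = 45.0 %.

45.0 %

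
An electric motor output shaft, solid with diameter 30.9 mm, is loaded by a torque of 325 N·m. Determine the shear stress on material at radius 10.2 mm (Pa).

J = πd⁴/32 = π(0.0309)⁴/32 = 8.950×10^-8 m⁴.
Shear stress varies linearly with radius: τ = T·r/J = 325.0 × 0.0102 / 8.950×10^-8 = 3.704×10^7 Pa.

3.70e7 Pa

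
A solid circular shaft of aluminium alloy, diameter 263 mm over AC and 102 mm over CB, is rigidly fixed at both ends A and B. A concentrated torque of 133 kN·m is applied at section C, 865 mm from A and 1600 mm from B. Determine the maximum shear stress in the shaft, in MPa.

36.8 MPa

Compatibility: T_A·a/J_AC = T_B·b/J_CB with T_A + T_B = T₀.
J_AC = 4.70×10^-4 m⁴, J_CB = 1.06×10^-5 m⁴, so T_A = T₀·(J_AC/a)/((J_AC/a)+(J_CB/b)) = 131400 N·m, T_B = 1607 N·m.
τ in each portion: τ_AC = 3.68×10^7 Pa, τ_CB = 7.71×10^6 Pa; maximum is in AC.
τ_max = T_AC·r/J = 131400·0.132/4.70×10^-4 = 3.679×10^7 Pa.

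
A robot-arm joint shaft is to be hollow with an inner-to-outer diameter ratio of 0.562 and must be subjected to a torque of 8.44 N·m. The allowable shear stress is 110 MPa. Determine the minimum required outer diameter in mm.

For a hollow shaft with d_i/d_o = 0.562: τ_max = 16T/(π d_o³ (1−k⁴)), so d_o = [16T/(π τ_allow (1−k⁴))]^(1/3) = [16·8.440/(π·1.10×10^8·0.9002)]^(1/3) = 0.007572 m.

7.57 mm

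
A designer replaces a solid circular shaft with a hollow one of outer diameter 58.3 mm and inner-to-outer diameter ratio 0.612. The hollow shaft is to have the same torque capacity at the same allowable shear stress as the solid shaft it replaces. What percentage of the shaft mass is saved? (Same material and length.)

Equal τ_max and T ⇒ the solid shaft needs d_s³ = d_o³(1−k⁴), so d_s = 58.3·(1−0.612⁴)^(1/3) = 55.44 mm.
Area ratio A_h/A_s = d_o²(1−k²)/d_s² = (1−k²)/(1−k⁴)^(2/3) = 0.6918.
Mass saving = 1 − 0.6918 = 30.8 %.

30.8 %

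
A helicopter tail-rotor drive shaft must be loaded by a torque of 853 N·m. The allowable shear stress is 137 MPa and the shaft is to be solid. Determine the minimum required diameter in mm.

For a solid shaft τ_max = 16T/(πd³), so d = (16T/(π τ_allow))^(1/3) = (16·853.0/(π·1.37×10^8))^(1/3) = 0.03165 m.

31.7 mm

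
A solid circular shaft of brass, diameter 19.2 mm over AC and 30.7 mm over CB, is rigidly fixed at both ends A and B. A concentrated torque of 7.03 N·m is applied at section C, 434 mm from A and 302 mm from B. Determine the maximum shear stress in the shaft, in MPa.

1.12 MPa

Compatibility: T_A·a/J_AC = T_B·b/J_CB with T_A + T_B = T₀.
J_AC = 1.33×10^-8 m⁴, J_CB = 8.72×10^-8 m⁴, so T_A = T₀·(J_AC/a)/((J_AC/a)+(J_CB/b)) = 0.6764 N·m, T_B = 6.354 N·m.
τ in each portion: τ_AC = 4.87×10^5 Pa, τ_CB = 1.12×10^6 Pa; maximum is in CB.
τ_max = T_CB·r/J = 6.354·0.0153/8.72×10^-8 = 1.118×10^6 Pa.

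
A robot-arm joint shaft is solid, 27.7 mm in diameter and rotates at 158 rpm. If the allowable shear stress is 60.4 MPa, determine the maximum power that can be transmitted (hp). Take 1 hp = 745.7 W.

J = πd⁴/32 = π(0.0277)⁴/32 = 5.780×10^-8 m⁴.
T_max = τ_allow·J/r = 6.04×10^7 × 5.780×10^-8 / 0.0138 = 252.1 N·m.
ω = 2π·158/60 = 16.55 rad/s, so P_max = T_max·ω = 4171 W.

5.59 hp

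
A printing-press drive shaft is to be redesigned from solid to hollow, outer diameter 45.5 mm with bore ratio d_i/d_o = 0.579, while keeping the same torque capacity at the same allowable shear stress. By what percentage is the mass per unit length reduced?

28.0 %

Equal τ_max and T ⇒ the solid shaft needs d_s³ = d_o³(1−k⁴), so d_s = 45.5·(1−0.579⁴)^(1/3) = 43.73 mm.
Area ratio A_h/A_s = d_o²(1−k²)/d_s² = (1−k²)/(1−k⁴)^(2/3) = 0.7197.
Mass saving = 1 − 0.7197 = 28.0 %.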